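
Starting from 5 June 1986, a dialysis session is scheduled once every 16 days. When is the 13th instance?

The 13th occurrence is 12 intervals after the first: 12 × 16 = 192 days after 5 June 1986.
June has 30 days — 25 days to the end of June leaves 167.
July has 31 days (136 left).
August has 31 days (105 left).
September has 30 days (75 left).
October has 31 days (44 left).
November has 30 days (14 left).
14 days into December → 14 December 1986.

14 December 1986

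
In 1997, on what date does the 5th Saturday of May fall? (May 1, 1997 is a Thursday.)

May 1997 begins on a Thursday, so the first Saturday is May 3 (2 days later).
The 5th Saturday is 4 weeks later: 3 + 28 = 31.

1997-05-31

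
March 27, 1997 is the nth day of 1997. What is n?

Days in months before March: 31 + 28 = 59.
Plus 27 days into March → day 86.

86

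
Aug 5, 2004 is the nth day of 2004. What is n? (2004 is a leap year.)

Days in months before Aug: 31 + 29 + 31 + 30 + 31 + 30 + 31 = 213.
Plus 5 days into Aug → day 218.

218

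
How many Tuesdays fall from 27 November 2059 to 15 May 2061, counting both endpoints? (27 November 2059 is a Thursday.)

27 November 2059 is a Thursday; the first Tuesday on or after it is 2 December 2059 (5 days later).
From 2 December 2059 to 15 May 2061: 29 + 366 + 135 = 530 days (rest of 2059, 2060, to 15 May 2061 in 2061).
530 ÷ 7 = 75 full weeks with remainder 5, so 75 more Tuesdays after the first → 76.

76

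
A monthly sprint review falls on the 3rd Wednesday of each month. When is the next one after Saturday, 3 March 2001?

March 2001 starts on a Thursday; its first Wednesday is the 7th, so the 3rd Wednesday is the 21st — 21 March 2001.
21 March 2001 is after 3 March 2001, so that is the next one.

21 March 2001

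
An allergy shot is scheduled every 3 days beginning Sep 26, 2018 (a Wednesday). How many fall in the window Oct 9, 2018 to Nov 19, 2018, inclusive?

Occurrences land 3·i days after Sep 26, 2018 for i = 0, 1, 2, …
Oct 9, 2018 is 13 days after the start; 13 ÷ 3 = 4 remainder 1; since the remainder is 1, round up to i = 5. First occurrence in the window: #6 on Oct 11, 2018 (5×3 = 15 days in).
Nov 19, 2018 is 54 days after the start; 54 ÷ 3 = 18 remainder 0. Last occurrence in the window: #19 on Nov 19, 2018.
Occurrences #6 through #19: 14 in total.

14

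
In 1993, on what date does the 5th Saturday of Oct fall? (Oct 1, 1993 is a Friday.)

Oct 30, 1993

Oct 1993 begins on a Friday, so the first Saturday is Oct 2 (1 day later).
The 5th Saturday is 4 weeks later: 2 + 28 = 30.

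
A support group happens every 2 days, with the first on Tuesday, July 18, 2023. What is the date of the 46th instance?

The 46th occurrence is 45 intervals after the first: 45 × 2 = 90 days after July 18, 2023.
July has 31 days — 13 days to the end of July leaves 77.
August has 31 days (46 left).
September has 30 days (16 left).
16 days into October → October 16, 2023.

October 16, 2023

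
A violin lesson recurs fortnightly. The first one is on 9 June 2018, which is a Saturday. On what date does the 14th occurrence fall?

The 14th occurrence is 13 intervals after the first: 13 × 14 = 182 days after 9 June 2018.
June has 30 days — 21 days to the end of June leaves 161.
July has 31 days (130 left).
August has 31 days (99 left).
September has 30 days (69 left).
October has 31 days (38 left).
November has 30 days (8 left).
8 days into December → 8 December 2018.

8 December 2018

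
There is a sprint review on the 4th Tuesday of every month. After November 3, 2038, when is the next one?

November 2038 starts on a Monday; its first Tuesday is the 2nd, so the 4th Tuesday is the 23rd — November 23, 2038.
November 23, 2038 is after November 3, 2038, so that is the next one.

November 23, 2038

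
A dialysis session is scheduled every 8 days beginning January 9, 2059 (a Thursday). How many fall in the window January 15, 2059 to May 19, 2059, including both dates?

16

Occurrences land 8·i days after January 9, 2059 for i = 0, 1, 2, …
January 15, 2059 is 6 days after the start; 6 ÷ 8 = 0 remainder 6; since the remainder is 6, round up to i = 1. First occurrence in the window: #2 on January 17, 2059 (1×8 = 8 days in).
May 19, 2059 is 130 days after the start; 130 ÷ 8 = 16 remainder 2. Last occurrence in the window: #17 on May 17, 2059.
Occurrences #2 through #17: 16 in total.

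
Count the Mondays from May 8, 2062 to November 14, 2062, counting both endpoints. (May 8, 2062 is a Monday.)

May 8, 2062 is a Monday; the first Monday on or after it is May 8, 2062.
From May 8, 2062 to November 14, 2062: 23 + 30 + 31 + 31 + 30 + 31 + 14 = 190 days (rest of May, June, July, August, September, October, November).
190 ÷ 7 = 27 full weeks with remainder 1, so 27 more Mondays after the first → 28.

28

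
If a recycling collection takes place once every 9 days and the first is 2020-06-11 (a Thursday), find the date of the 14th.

The 14th occurrence is 13 intervals after the first: 13 × 9 = 117 days after 2020-06-11.
June has 30 days — 19 days to the end of June leaves 98.
July has 31 days (67 left).
August has 31 days (36 left).
September has 30 days (6 left).
6 days into October → 2020-10-06.

2020-10-06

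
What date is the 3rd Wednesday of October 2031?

15 October 2031

October 2031 begins on a Wednesday, so the first Wednesday is October 1.
The 3rd Wednesday is 2 weeks later: 1 + 14 = 15.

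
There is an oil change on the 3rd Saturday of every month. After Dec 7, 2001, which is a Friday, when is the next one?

Dec 15, 2001

Dec 2001 starts on a Saturday; its first Saturday is the 1st, so the 3rd Saturday is the 15th — Dec 15, 2001.
Dec 15, 2001 is after Dec 7, 2001, so that is the next one.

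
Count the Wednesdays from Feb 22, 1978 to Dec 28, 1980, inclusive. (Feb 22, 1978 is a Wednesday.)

Feb 22, 1978 is a Wednesday; the first Wednesday on or after it is Feb 22, 1978.
From Feb 22, 1978 to Dec 28, 1980: 312 + 365 + 363 = 1040 days (rest of 1978, 1979, to Dec 28, 1980 in 1980).
1040 ÷ 7 = 148 full weeks with remainder 4, so 148 more Wednesdays after the first → 149.

149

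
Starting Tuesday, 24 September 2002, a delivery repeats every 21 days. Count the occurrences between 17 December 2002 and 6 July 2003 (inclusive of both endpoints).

Occurrences land 21·i days after 24 September 2002 for i = 0, 1, 2, …
17 December 2002 is 84 days after the start; 84 ÷ 21 = 4 remainder 0. First occurrence in the window: #5 on 17 December 2002 (4×21 = 84 days in).
6 July 2003 is 285 days after the start; 285 ÷ 21 = 13 remainder 12. Last occurrence in the window: #14 on 24 June 2003.
Occurrences #5 through #14: 10 in total.

10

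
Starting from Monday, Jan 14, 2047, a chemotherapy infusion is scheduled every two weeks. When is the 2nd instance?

Jan 28, 2047

The 2nd occurrence is 1 interval after the first: 1 × 14 = 14 days after Jan 14, 2047.
14 days later is Jan 28, 2047.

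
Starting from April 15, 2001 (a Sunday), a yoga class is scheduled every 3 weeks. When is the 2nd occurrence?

The 2nd occurrence is 1 interval after the first: 1 × 21 = 21 days after April 15, 2001.
April has 30 days — 15 days to the end of April leaves 6.
6 days into May → May 6, 2001.

May 6, 2001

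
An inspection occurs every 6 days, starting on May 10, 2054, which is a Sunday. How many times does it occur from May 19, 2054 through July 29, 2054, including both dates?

Occurrences land 6·i days after May 10, 2054 for i = 0, 1, 2, …
May 19, 2054 is 9 days after the start; 9 ÷ 6 = 1 remainder 3; since the remainder is 3, round up to i = 2. First occurrence in the window: #3 on May 22, 2054 (2×6 = 12 days in).
July 29, 2054 is 80 days after the start; 80 ÷ 6 = 13 remainder 2. Last occurrence in the window: #14 on July 27, 2054.
Occurrences #3 through #14: 12 in total.

12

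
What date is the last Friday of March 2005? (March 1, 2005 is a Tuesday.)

March 2005 begins on a Tuesday, so the first Friday is March 4 (3 days later).
March 2005 has 31 days. Adding weeks: 4, 11, 18, 25 — the last one ≤ 31 is the 25th.

25 March 2005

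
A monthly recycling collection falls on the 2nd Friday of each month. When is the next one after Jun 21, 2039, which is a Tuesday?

Jul 8, 2039

Jun 2039 starts on a Wednesday; its first Friday is the 3rd, so the 2nd Friday is the 10th — Jun 10, 2039.
That is not after Jun 21, 2039, so look at Jul 2039.
Jul 2039 starts on a Friday; its first Friday is the 1st, so the 2nd Friday is the 8th — Jul 8, 2039.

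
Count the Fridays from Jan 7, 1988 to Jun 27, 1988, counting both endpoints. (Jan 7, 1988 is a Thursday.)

Jan 7, 1988 is a Thursday; the first Friday on or after it is Jan 8, 1988 (1 day later).
From Jan 8, 1988 to Jun 27, 1988: 23 + 29 + 31 + 30 + 31 + 27 = 171 days (rest of Jan, Feb, Mar, Apr, May, Jun).
171 ÷ 7 = 24 full weeks with remainder 3, so 24 more Fridays after the first → 25.

25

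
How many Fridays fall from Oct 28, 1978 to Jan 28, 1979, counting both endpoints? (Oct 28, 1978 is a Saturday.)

13

Oct 28, 1978 is a Saturday; the first Friday on or after it is Nov 3, 1978 (6 days later).
From Nov 3, 1978 to Jan 28, 1979: 27 + 31 + 28 = 86 days (rest of Nov, Dec, Jan).
86 ÷ 7 = 12 full weeks with remainder 2, so 12 more Fridays after the first → 13.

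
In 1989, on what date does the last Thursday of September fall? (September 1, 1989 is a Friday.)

September 1989 begins on a Friday, so the first Thursday is September 7 (6 days later).
September 1989 has 30 days. Adding weeks: 7, 14, 21, 28 — the last one ≤ 30 is the 28th.

1989-09-28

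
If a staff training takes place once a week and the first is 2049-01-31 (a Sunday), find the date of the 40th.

The 40th occurrence is 39 intervals after the first: 39 × 7 = 273 days after 2049-01-31.
January has 31 days — 0 days to the end of January leaves 273.
February has 28 days (245 left).
March has 31 days (214 left).
April has 30 days (184 left).
May has 31 days (153 left).
June has 30 days (123 left).
July has 31 days (92 left).
August has 31 days (61 left).
September has 30 days (31 left).
31 days into October → 2049-10-31.

2049-10-31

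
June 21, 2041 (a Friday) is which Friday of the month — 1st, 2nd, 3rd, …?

3rd

Day 21 falls in week ⌈21/7⌉ of the month.
Days 1–7 hold the 1st Friday, 8–14 the 2nd, 15–21 the 3rd, 22–28 the 4th, 29–31 the 5th.
21 is in the range for the 3rd.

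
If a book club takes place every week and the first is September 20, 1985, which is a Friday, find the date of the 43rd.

The 43rd occurrence is 42 intervals after the first: 42 × 7 = 294 days after September 20, 1985.
September has 30 days — 10 days to the end of September leaves 284.
October has 31 days (253 left).
November has 30 days (223 left).
December has 31 days (192 left).
January has 31 days (161 left).
February has 28 days (133 left).
March has 31 days (102 left).
April has 30 days (72 left).
May has 31 days (41 left).
June has 30 days (11 left).
11 days into July → July 11, 1986.

July 11, 1986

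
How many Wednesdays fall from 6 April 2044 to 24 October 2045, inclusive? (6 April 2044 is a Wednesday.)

6 April 2044 is a Wednesday; the first Wednesday on or after it is 6 April 2044.
From 6 April 2044 to 24 October 2045: 269 + 297 = 566 days (rest of 2044, to 24 October 2045 in 2045).
566 ÷ 7 = 80 full weeks with remainder 6, so 80 more Wednesdays after the first → 81.

81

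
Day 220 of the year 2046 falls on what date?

Aug 8, 2046

Jan has 31 days (220 − 31 = 189 remain).
Feb has 28 days (189 − 28 = 161 remain).
Mar has 31 days (161 − 31 = 130 remain).
Apr has 30 days (130 − 30 = 100 remain).
May has 31 days (100 − 31 = 69 remain).
Jun has 30 days (69 − 30 = 39 remain).
Jul has 31 days (39 − 31 = 8 remain).
8 into Aug → Aug 8.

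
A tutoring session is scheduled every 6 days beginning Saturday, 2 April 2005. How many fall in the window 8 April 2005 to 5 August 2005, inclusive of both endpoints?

20

Occurrences land 6·i days after 2 April 2005 for i = 0, 1, 2, …
8 April 2005 is 6 days after the start; 6 ÷ 6 = 1 remainder 0. First occurrence in the window: #2 on 8 April 2005 (1×6 = 6 days in).
5 August 2005 is 125 days after the start; 125 ÷ 6 = 20 remainder 5. Last occurrence in the window: #21 on 31 July 2005.
Occurrences #2 through #21: 20 in total.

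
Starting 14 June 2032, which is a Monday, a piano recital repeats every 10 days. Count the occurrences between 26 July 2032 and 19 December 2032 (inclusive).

Occurrences land 10·i days after 14 June 2032 for i = 0, 1, 2, …
26 July 2032 is 42 days after the start; 42 ÷ 10 = 4 remainder 2; since the remainder is 2, round up to i = 5. First occurrence in the window: #6 on 3 August 2032 (5×10 = 50 days in).
19 December 2032 is 188 days after the start; 188 ÷ 10 = 18 remainder 8. Last occurrence in the window: #19 on 11 December 2032.
Occurrences #6 through #19: 14 in total.

14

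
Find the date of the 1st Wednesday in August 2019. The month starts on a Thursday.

2019-08-07

August 2019 begins on a Thursday, so the first Wednesday is August 7 (6 days later).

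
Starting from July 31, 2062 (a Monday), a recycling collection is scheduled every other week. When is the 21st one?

May 7, 2063

The 21st occurrence is 20 intervals after the first: 20 × 14 = 280 days after July 31, 2062.
July has 31 days — 0 days to the end of July leaves 280.
August has 31 days (249 left).
September has 30 days (219 left).
October has 31 days (188 left).
November has 30 days (158 left).
December has 31 days (127 left).
January has 31 days (96 left).
February has 28 days (68 left).
March has 31 days (37 left).
April has 30 days (7 left).
7 days into May → May 7, 2063.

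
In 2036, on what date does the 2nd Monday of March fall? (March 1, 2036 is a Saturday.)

March 2036 begins on a Saturday, so the first Monday is March 3 (2 days later).
The 2nd Monday is 1 weeks later: 3 + 7 = 10.

10 March 2036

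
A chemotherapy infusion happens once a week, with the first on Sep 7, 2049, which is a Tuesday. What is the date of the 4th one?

The 4th occurrence is 3 intervals after the first: 3 × 7 = 21 days after Sep 7, 2049.
21 days later is Sep 28, 2049.

Sep 28, 2049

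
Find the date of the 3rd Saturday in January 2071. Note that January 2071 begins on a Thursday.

January 2071 begins on a Thursday, so the first Saturday is January 3 (2 days later).
The 3rd Saturday is 2 weeks later: 3 + 14 = 17.

17 January 2071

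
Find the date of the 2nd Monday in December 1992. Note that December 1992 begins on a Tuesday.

14 December 1992

December 1992 begins on a Tuesday, so the first Monday is December 7 (6 days later).
The 2nd Monday is 1 weeks later: 7 + 7 = 14.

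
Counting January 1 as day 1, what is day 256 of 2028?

Jan has 31 days (256 − 31 = 225 remain).
Feb has 29 days (225 − 29 = 196 remain).
Mar has 31 days (196 − 31 = 165 remain).
Apr has 30 days (165 − 30 = 135 remain).
May has 31 days (135 − 31 = 104 remain).
Jun has 30 days (104 − 30 = 74 remain).
Jul has 31 days (74 − 31 = 43 remain).
Aug has 31 days (43 − 31 = 12 remain).
12 into Sep → Sep 12.

Sep 12, 2028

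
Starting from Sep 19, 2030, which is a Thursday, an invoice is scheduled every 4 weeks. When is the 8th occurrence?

The 8th occurrence is 7 intervals after the first: 7 × 28 = 196 days after Sep 19, 2030.
Sep has 30 days — 11 days to the end of Sep leaves 185.
Oct has 31 days (154 left).
Nov has 30 days (124 left).
Dec has 31 days (93 left).
Jan has 31 days (62 left).
Feb has 28 days (34 left).
Mar has 31 days (3 left).
3 days into Apr → Apr 3, 2031.

Apr 3, 2031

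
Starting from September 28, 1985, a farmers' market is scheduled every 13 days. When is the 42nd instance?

The 42nd occurrence is 41 intervals after the first: 41 × 13 = 533 days after September 28, 1985.
September has 30 days — 2 days to the end of September leaves 531.
From end of September to end of 1985 is 92 days (439 left).
1986 has 365 days (74 left).
January has 31 days (43 left).
February has 28 days (15 left).
15 days into March → March 15, 1987.

March 15, 1987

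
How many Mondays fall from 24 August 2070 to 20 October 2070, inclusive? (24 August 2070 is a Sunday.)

9

24 August 2070 is a Sunday; the first Monday on or after it is 25 August 2070 (1 day later).
From 25 August 2070 to 20 October 2070: 6 + 30 + 20 = 56 days (rest of August, September, October).
56 ÷ 7 = 8 full weeks with remainder 0, so 8 more Mondays after the first → 9.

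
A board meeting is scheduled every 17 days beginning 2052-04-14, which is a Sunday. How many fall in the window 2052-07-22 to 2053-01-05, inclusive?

Occurrences land 17·i days after 2052-04-14 for i = 0, 1, 2, …
2052-07-22 is 99 days after the start; 99 ÷ 17 = 5 remainder 14; since the remainder is 14, round up to i = 6. First occurrence in the window: #7 on 2052-07-25 (6×17 = 102 days in).
2053-01-05 is 266 days after the start; 266 ÷ 17 = 15 remainder 11. Last occurrence in the window: #16 on 2052-12-25.
Occurrences #7 through #16: 10 in total.

10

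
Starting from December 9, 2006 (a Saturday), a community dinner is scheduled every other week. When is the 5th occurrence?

February 3, 2007

The 5th occurrence is 4 intervals after the first: 4 × 14 = 56 days after December 9, 2006.
December has 31 days — 22 days to the end of December leaves 34.
January has 31 days (3 left).
3 days into February → February 3, 2007.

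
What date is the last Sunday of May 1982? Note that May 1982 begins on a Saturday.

1982-05-30

May 1982 begins on a Saturday, so the first Sunday is May 2 (1 day later).
May 1982 has 31 days. Adding weeks: 2, 9, 16, 23, 30 — the last one ≤ 31 is the 30th.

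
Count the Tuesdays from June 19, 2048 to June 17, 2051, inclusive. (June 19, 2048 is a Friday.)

156

June 19, 2048 is a Friday; the first Tuesday on or after it is June 23, 2048 (4 days later).
From June 23, 2048 to June 17, 2051: 191 + 365 + 365 + 168 = 1089 days (rest of 2048, 2049, 2050, to June 17, 2051 in 2051).
1089 ÷ 7 = 155 full weeks with remainder 4, so 155 more Tuesdays after the first → 156.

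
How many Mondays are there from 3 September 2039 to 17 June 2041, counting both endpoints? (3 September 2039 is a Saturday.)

3 September 2039 is a Saturday; the first Monday on or after it is 5 September 2039 (2 days later).
From 5 September 2039 to 17 June 2041: 117 + 366 + 168 = 651 days (rest of 2039, 2040, to 17 June 2041 in 2041).
651 ÷ 7 = 93 full weeks with remainder 0, so 93 more Mondays after the first → 94.

94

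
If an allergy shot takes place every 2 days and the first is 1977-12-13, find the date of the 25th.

The 25th occurrence is 24 intervals after the first: 24 × 2 = 48 days after 1977-12-13.
December has 31 days — 18 days to the end of December leaves 30.
30 days into January → 1978-01-30.

1978-01-30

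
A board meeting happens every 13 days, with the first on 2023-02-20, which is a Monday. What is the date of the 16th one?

2023-09-03

The 16th occurrence is 15 intervals after the first: 15 × 13 = 195 days after 2023-02-20.
February has 28 days — 8 days to the end of February leaves 187.
March has 31 days (156 left).
April has 30 days (126 left).
May has 31 days (95 left).
June has 30 days (65 left).
July has 31 days (34 left).
August has 31 days (3 left).
3 days into September → 2023-09-03.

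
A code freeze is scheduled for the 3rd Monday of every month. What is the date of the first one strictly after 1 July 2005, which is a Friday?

18 July 2005

July 2005 starts on a Friday; its first Monday is the 4th, so the 3rd Monday is the 18th — 18 July 2005.
18 July 2005 is after 1 July 2005, so that is the next one.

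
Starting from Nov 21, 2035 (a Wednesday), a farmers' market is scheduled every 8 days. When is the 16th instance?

The 16th occurrence is 15 intervals after the first: 15 × 8 = 120 days after Nov 21, 2035.
Nov has 30 days — 9 days to the end of Nov leaves 111.
Dec has 31 days (80 left).
Jan has 31 days (49 left).
Feb has 29 days (20 left).
20 days into Mar → Mar 20, 2036.

Mar 20, 2036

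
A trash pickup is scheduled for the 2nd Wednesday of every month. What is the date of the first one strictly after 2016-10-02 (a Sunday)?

2016-10-12

October 2016 starts on a Saturday; its first Wednesday is the 5th, so the 2nd Wednesday is the 12th — 2016-10-12.
2016-10-12 is after 2016-10-02, so that is the next one.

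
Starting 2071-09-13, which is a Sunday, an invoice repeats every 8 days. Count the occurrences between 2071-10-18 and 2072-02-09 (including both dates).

14

Occurrences land 8·i days after 2071-09-13 for i = 0, 1, 2, …
2071-10-18 is 35 days after the start; 35 ÷ 8 = 4 remainder 3; since the remainder is 3, round up to i = 5. First occurrence in the window: #6 on 2071-10-23 (5×8 = 40 days in).
2072-02-09 is 149 days after the start; 149 ÷ 8 = 18 remainder 5. Last occurrence in the window: #19 on 2072-02-04.
Occurrences #6 through #19: 14 in total.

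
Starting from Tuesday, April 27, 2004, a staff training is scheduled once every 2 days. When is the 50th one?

August 3, 2004

The 50th occurrence is 49 intervals after the first: 49 × 2 = 98 days after April 27, 2004.
April has 30 days — 3 days to the end of April leaves 95.
May has 31 days (64 left).
June has 30 days (34 left).
July has 31 days (3 left).
3 days into August → August 3, 2004.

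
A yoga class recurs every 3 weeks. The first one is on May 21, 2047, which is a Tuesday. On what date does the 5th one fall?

August 13, 2047

The 5th occurrence is 4 intervals after the first: 4 × 21 = 84 days after May 21, 2047.
May has 31 days — 10 days to the end of May leaves 74.
June has 30 days (44 left).
July has 31 days (13 left).
13 days into August → August 13, 2047.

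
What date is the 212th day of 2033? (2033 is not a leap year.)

Jan has 31 days (212 − 31 = 181 remain).
Feb has 28 days (181 − 28 = 153 remain).
Mar has 31 days (153 − 31 = 122 remain).
Apr has 30 days (122 − 30 = 92 remain).
May has 31 days (92 − 31 = 61 remain).
Jun has 30 days (61 − 30 = 31 remain).
31 into Jul → Jul 31.

Jul 31, 2033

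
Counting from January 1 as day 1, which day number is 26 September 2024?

Days in months before September: 31 + 29 + 31 + 30 + 31 + 30 + 31 + 31 = 244.
Plus 26 days into September → day 270.

270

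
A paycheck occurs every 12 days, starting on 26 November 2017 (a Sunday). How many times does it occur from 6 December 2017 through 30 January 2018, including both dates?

Occurrences land 12·i days after 26 November 2017 for i = 0, 1, 2, …
6 December 2017 is 10 days after the start; 10 ÷ 12 = 0 remainder 10; since the remainder is 10, round up to i = 1. First occurrence in the window: #2 on 8 December 2017 (1×12 = 12 days in).
30 January 2018 is 65 days after the start; 65 ÷ 12 = 5 remainder 5. Last occurrence in the window: #6 on 25 January 2018.
Occurrences #2 through #6: 5 in total.

5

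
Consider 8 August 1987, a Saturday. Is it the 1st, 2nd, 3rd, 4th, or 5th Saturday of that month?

Day 8 falls in week ⌈8/7⌉ of the month.
Days 1–7 hold the 1st Saturday, 8–14 the 2nd, 15–21 the 3rd, 22–28 the 4th, 29–31 the 5th.
8 is in the range for the 2nd.

2nd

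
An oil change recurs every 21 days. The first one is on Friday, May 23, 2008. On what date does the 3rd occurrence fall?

The 3rd occurrence is 2 intervals after the first: 2 × 21 = 42 days after May 23, 2008.
May has 31 days — 8 days to the end of May leaves 34.
June has 30 days (4 left).
4 days into July → July 4, 2008.

July 4, 2008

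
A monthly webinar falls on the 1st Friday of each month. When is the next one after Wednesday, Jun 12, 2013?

Jun 2013 starts on a Saturday, so its 1st Friday is Jun 7, 2013 (6 days in).
That is not after Jun 12, 2013, so look at Jul 2013.
Jul 2013 starts on a Monday, so its 1st Friday is Jul 5, 2013 (4 days in).

Jul 5, 2013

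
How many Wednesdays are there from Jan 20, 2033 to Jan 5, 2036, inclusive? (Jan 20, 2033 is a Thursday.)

Jan 20, 2033 is a Thursday; the first Wednesday on or after it is Jan 26, 2033 (6 days later).
From Jan 26, 2033 to Jan 5, 2036: 339 + 365 + 365 + 5 = 1074 days (rest of 2033, 2034, 2035, to Jan 5, 2036 in 2036).
1074 ÷ 7 = 153 full weeks with remainder 3, so 153 more Wednesdays after the first → 154.

154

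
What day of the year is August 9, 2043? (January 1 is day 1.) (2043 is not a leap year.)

Days in months before August: 31 + 28 + 31 + 30 + 31 + 30 + 31 = 212.
Plus 9 days into August → day 221.

221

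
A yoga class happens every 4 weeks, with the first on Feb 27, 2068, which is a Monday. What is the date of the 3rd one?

Apr 23, 2068

The 3rd occurrence is 2 intervals after the first: 2 × 28 = 56 days after Feb 27, 2068.
Feb has 29 days — 2 days to the end of Feb leaves 54.
Mar has 31 days (23 left).
23 days into Apr → Apr 23, 2068.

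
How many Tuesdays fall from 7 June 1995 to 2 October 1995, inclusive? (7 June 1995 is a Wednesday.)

7 June 1995 is a Wednesday; the first Tuesday on or after it is 13 June 1995 (6 days later).
From 13 June 1995 to 2 October 1995: 17 + 31 + 31 + 30 + 2 = 111 days (rest of June, July, August, September, October).
111 ÷ 7 = 15 full weeks with remainder 6, so 15 more Tuesdays after the first → 16.

16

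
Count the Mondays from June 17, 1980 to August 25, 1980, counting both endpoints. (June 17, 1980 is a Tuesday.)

10

June 17, 1980 is a Tuesday; the first Monday on or after it is June 23, 1980 (6 days later).
From June 23, 1980 to August 25, 1980: 7 + 31 + 25 = 63 days (rest of June, July, August).
63 ÷ 7 = 9 full weeks with remainder 0, so 9 more Mondays after the first → 10.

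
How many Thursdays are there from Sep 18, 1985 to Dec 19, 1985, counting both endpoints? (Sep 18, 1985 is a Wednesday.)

Sep 18, 1985 is a Wednesday; the first Thursday on or after it is Sep 19, 1985 (1 day later).
From Sep 19, 1985 to Dec 19, 1985: 11 + 31 + 30 + 19 = 91 days (rest of Sep, Oct, Nov, Dec).
91 ÷ 7 = 13 full weeks with remainder 0, so 13 more Thursdays after the first → 14.

14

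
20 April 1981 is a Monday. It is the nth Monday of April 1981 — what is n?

3rd

Day 20 falls in week ⌈20/7⌉ of the month.
Days 1–7 hold the 1st Monday, 8–14 the 2nd, 15–21 the 3rd, 22–28 the 4th, 29–31 the 5th.
20 is in the range for the 3rd.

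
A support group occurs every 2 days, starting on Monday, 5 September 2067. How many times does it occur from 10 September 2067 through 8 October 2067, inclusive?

14

Occurrences land 2·i days after 5 September 2067 for i = 0, 1, 2, …
10 September 2067 is 5 days after the start; 5 ÷ 2 = 2 remainder 1; since the remainder is 1, round up to i = 3. First occurrence in the window: #4 on 11 September 2067 (3×2 = 6 days in).
8 October 2067 is 33 days after the start; 33 ÷ 2 = 16 remainder 1. Last occurrence in the window: #17 on 7 October 2067.
Occurrences #4 through #17: 14 in total.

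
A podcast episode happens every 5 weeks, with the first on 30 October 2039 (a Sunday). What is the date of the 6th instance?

The 6th occurrence is 5 intervals after the first: 5 × 35 = 175 days after 30 October 2039.
October has 31 days — 1 day to the end of October leaves 174.
November has 30 days (144 left).
December has 31 days (113 left).
January has 31 days (82 left).
February has 29 days (53 left).
March has 31 days (22 left).
22 days into April → 22 April 2040.

22 April 2040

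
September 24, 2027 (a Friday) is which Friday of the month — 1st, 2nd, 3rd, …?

Day 24 falls in week ⌈24/7⌉ of the month.
Days 1–7 hold the 1st Friday, 8–14 the 2nd, 15–21 the 3rd, 22–28 the 4th, 29–31 the 5th.
24 is in the range for the 4th.

4th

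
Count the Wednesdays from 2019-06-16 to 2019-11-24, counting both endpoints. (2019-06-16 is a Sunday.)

23

2019-06-16 is a Sunday; the first Wednesday on or after it is 2019-06-19 (3 days later).
From 2019-06-19 to 2019-11-24: 11 + 31 + 31 + 30 + 31 + 24 = 158 days (rest of June, July, August, September, October, November).
158 ÷ 7 = 22 full weeks with remainder 4, so 22 more Wednesdays after the first → 23.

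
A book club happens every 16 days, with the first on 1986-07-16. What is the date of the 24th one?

1987-07-19

The 24th occurrence is 23 intervals after the first: 23 × 16 = 368 days after 1986-07-16.
July has 31 days — 15 days to the end of July leaves 353.
August has 31 days (322 left).
September has 30 days (292 left).
October has 31 days (261 left).
November has 30 days (231 left).
December has 31 days (200 left).
January has 31 days (169 left).
February has 28 days (141 left).
March has 31 days (110 left).
April has 30 days (80 left).
May has 31 days (49 left).
June has 30 days (19 left).
19 days into July → 1987-07-19.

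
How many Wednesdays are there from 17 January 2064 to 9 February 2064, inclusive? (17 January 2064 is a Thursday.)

3

17 January 2064 is a Thursday; the first Wednesday on or after it is 23 January 2064 (6 days later).
From 23 January 2064 to 9 February 2064: 8 + 9 = 17 days (rest of January, February).
17 ÷ 7 = 2 full weeks with remainder 3, so 2 more Wednesdays after the first → 3.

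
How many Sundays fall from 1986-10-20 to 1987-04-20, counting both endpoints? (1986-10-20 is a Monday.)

26

1986-10-20 is a Monday; the first Sunday on or after it is 1986-10-26 (6 days later).
From 1986-10-26 to 1987-04-20: 5 + 30 + 31 + 31 + 28 + 31 + 20 = 176 days (rest of October, November, December, January, February, March, April).
176 ÷ 7 = 25 full weeks with remainder 1, so 25 more Sundays after the first → 26.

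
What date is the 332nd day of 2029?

2029-11-28

January has 31 days (332 − 31 = 301 remain).
February has 28 days (301 − 28 = 273 remain).
March has 31 days (273 − 31 = 242 remain).
April has 30 days (242 − 30 = 212 remain).
May has 31 days (212 − 31 = 181 remain).
June has 30 days (181 − 30 = 151 remain).
July has 31 days (151 − 31 = 120 remain).
August has 31 days (120 − 31 = 89 remain).
September has 30 days (89 − 30 = 59 remain).
October has 31 days (59 − 31 = 28 remain).
28 into November → November 28.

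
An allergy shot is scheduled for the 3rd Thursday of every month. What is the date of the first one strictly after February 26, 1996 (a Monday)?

February 1996 starts on a Thursday; its first Thursday is the 1st, so the 3rd Thursday is the 15th — February 15, 1996.
That is not after February 26, 1996, so look at March 1996.
March 1996 starts on a Friday; its first Thursday is the 7th, so the 3rd Thursday is the 21st — March 21, 1996.

March 21, 1996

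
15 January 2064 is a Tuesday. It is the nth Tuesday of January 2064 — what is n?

3rd

Day 15 falls in week ⌈15/7⌉ of the month.
Days 1–7 hold the 1st Tuesday, 8–14 the 2nd, 15–21 the 3rd, 22–28 the 4th, 29–31 the 5th.
15 is in the range for the 3rd.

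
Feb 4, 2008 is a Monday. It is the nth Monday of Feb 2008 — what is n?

1st

Day 4 falls in week ⌈4/7⌉ of the month.
Days 1–7 hold the 1st Monday, 8–14 the 2nd, 15–21 the 3rd, 22–28 the 4th, 29–31 the 5th.
4 is in the range for the 1st.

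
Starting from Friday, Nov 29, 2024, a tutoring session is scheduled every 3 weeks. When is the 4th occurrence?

The 4th occurrence is 3 intervals after the first: 3 × 21 = 63 days after Nov 29, 2024.
Nov has 30 days — 1 day to the end of Nov leaves 62.
Dec has 31 days (31 left).
31 days into Jan → Jan 31, 2025.

Jan 31, 2025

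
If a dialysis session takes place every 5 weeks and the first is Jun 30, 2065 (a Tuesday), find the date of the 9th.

Apr 6, 2066

The 9th occurrence is 8 intervals after the first: 8 × 35 = 280 days after Jun 30, 2065.
Jun has 30 days — 0 days to the end of Jun leaves 280.
Jul has 31 days (249 left).
Aug has 31 days (218 left).
Sep has 30 days (188 left).
Oct has 31 days (157 left).
Nov has 30 days (127 left).
Dec has 31 days (96 left).
Jan has 31 days (65 left).
Feb has 28 days (37 left).
Mar has 31 days (6 left).
6 days into Apr → Apr 6, 2066.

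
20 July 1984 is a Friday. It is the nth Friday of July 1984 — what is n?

3rd

Day 20 falls in week ⌈20/7⌉ of the month.
Days 1–7 hold the 1st Friday, 8–14 the 2nd, 15–21 the 3rd, 22–28 the 4th, 29–31 the 5th.
20 is in the range for the 3rd.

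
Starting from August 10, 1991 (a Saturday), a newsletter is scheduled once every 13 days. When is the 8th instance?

The 8th occurrence is 7 intervals after the first: 7 × 13 = 91 days after August 10, 1991.
August has 31 days — 21 days to the end of August leaves 70.
September has 30 days (40 left).
October has 31 days (9 left).
9 days into November → November 9, 1991.

November 9, 1991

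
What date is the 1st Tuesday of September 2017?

5 September 2017

September 2017 begins on a Friday, so the first Tuesday is September 5 (4 days later).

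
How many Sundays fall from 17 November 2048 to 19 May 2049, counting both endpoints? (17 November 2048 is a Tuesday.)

17 November 2048 is a Tuesday; the first Sunday on or after it is 22 November 2048 (5 days later).
From 22 November 2048 to 19 May 2049: 8 + 31 + 31 + 28 + 31 + 30 + 19 = 178 days (rest of November, December, January, February, March, April, May).
178 ÷ 7 = 25 full weeks with remainder 3, so 25 more Sundays after the first → 26.

26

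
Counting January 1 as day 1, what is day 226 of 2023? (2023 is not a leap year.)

January has 31 days (226 − 31 = 195 remain).
February has 28 days (195 − 28 = 167 remain).
March has 31 days (167 − 31 = 136 remain).
April has 30 days (136 − 30 = 106 remain).
May has 31 days (106 − 31 = 75 remain).
June has 30 days (75 − 30 = 45 remain).
July has 31 days (45 − 31 = 14 remain).
14 into August → August 14.

August 14, 2023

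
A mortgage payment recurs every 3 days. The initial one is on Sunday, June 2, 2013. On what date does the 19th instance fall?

The 19th occurrence is 18 intervals after the first: 18 × 3 = 54 days after June 2, 2013.
June has 30 days — 28 days to the end of June leaves 26.
26 days into July → July 26, 2013.

July 26, 2013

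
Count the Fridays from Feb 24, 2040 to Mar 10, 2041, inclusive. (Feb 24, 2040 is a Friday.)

55

Feb 24, 2040 is a Friday; the first Friday on or after it is Feb 24, 2040.
From Feb 24, 2040 to Mar 10, 2041: 311 + 69 = 380 days (rest of 2040, to Mar 10, 2041 in 2041).
380 ÷ 7 = 54 full weeks with remainder 2, so 54 more Fridays after the first → 55.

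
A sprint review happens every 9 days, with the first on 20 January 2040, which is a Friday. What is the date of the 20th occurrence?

9 July 2040

The 20th occurrence is 19 intervals after the first: 19 × 9 = 171 days after 20 January 2040.
January has 31 days — 11 days to the end of January leaves 160.
February has 29 days (131 left).
March has 31 days (100 left).
April has 30 days (70 left).
May has 31 days (39 left).
June has 30 days (9 left).
9 days into July → 9 July 2040.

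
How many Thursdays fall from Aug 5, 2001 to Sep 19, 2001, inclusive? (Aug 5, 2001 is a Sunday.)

Aug 5, 2001 is a Sunday; the first Thursday on or after it is Aug 9, 2001 (4 days later).
From Aug 9, 2001 to Sep 19, 2001: 22 + 19 = 41 days (rest of Aug, Sep).
41 ÷ 7 = 5 full weeks with remainder 6, so 5 more Thursdays after the first → 6.

6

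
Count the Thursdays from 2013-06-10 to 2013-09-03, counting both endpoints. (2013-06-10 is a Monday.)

12

2013-06-10 is a Monday; the first Thursday on or after it is 2013-06-13 (3 days later).
From 2013-06-13 to 2013-09-03: 17 + 31 + 31 + 3 = 82 days (rest of June, July, August, September).
82 ÷ 7 = 11 full weeks with remainder 5, so 11 more Thursdays after the first → 12.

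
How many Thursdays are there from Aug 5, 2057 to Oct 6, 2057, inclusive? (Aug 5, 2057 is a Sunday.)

Aug 5, 2057 is a Sunday; the first Thursday on or after it is Aug 9, 2057 (4 days later).
From Aug 9, 2057 to Oct 6, 2057: 22 + 30 + 6 = 58 days (rest of Aug, Sep, Oct).
58 ÷ 7 = 8 full weeks with remainder 2, so 8 more Thursdays after the first → 9.

9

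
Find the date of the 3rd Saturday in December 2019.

December 2019 begins on a Sunday, so the first Saturday is December 7 (6 days later).
The 3rd Saturday is 2 weeks later: 7 + 14 = 21.

21 December 2019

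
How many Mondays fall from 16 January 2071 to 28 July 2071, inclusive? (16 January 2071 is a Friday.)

28

16 January 2071 is a Friday; the first Monday on or after it is 19 January 2071 (3 days later).
From 19 January 2071 to 28 July 2071: 12 + 28 + 31 + 30 + 31 + 30 + 28 = 190 days (rest of January, February, March, April, May, June, July).
190 ÷ 7 = 27 full weeks with remainder 1, so 27 more Mondays after the first → 28.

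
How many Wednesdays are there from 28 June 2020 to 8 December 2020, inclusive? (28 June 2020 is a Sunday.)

23

28 June 2020 is a Sunday; the first Wednesday on or after it is 1 July 2020 (3 days later).
From 1 July 2020 to 8 December 2020: 30 + 31 + 30 + 31 + 30 + 8 = 160 days (rest of July, August, September, October, November, December).
160 ÷ 7 = 22 full weeks with remainder 6, so 22 more Wednesdays after the first → 23.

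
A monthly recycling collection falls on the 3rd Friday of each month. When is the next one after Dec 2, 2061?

Dec 16, 2061

Dec 2061 starts on a Thursday; its first Friday is the 2nd, so the 3rd Friday is the 16th — Dec 16, 2061.
Dec 16, 2061 is after Dec 2, 2061, so that is the next one.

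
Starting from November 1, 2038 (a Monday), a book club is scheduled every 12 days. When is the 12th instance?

March 13, 2039

The 12th occurrence is 11 intervals after the first: 11 × 12 = 132 days after November 1, 2038.
November has 30 days — 29 days to the end of November leaves 103.
December has 31 days (72 left).
January has 31 days (41 left).
February has 28 days (13 left).
13 days into March → March 13, 2039.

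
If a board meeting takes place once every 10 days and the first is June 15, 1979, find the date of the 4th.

The 4th occurrence is 3 intervals after the first: 3 × 10 = 30 days after June 15, 1979.
June has 30 days — 15 days to the end of June leaves 15.
15 days into July → July 15, 1979.

July 15, 1979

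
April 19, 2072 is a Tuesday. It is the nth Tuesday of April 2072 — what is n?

3rd

Day 19 falls in week ⌈19/7⌉ of the month.
Days 1–7 hold the 1st Tuesday, 8–14 the 2nd, 15–21 the 3rd, 22–28 the 4th, 29–31 the 5th.
19 is in the range for the 3rd.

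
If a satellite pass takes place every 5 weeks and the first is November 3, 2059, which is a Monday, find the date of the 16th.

April 11, 2061

The 16th occurrence is 15 intervals after the first: 15 × 35 = 525 days after November 3, 2059.
November has 30 days — 27 days to the end of November leaves 498.
From end of November to end of 2059 is 31 days (467 left).
2060 has 366 days (101 left).
January has 31 days (70 left).
February has 28 days (42 left).
March has 31 days (11 left).
11 days into April → April 11, 2061.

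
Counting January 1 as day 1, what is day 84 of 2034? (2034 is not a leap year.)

January has 31 days (84 − 31 = 53 remain).
February has 28 days (53 − 28 = 25 remain).
25 into March → March 25.

March 25, 2034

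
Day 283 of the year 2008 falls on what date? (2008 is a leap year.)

January has 31 days (283 − 31 = 252 remain).
February has 29 days (252 − 29 = 223 remain).
March has 31 days (223 − 31 = 192 remain).
April has 30 days (192 − 30 = 162 remain).
May has 31 days (162 − 31 = 131 remain).
June has 30 days (131 − 30 = 101 remain).
July has 31 days (101 − 31 = 70 remain).
August has 31 days (70 − 31 = 39 remain).
September has 30 days (39 − 30 = 9 remain).
9 into October → October 9.

9 October 2008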